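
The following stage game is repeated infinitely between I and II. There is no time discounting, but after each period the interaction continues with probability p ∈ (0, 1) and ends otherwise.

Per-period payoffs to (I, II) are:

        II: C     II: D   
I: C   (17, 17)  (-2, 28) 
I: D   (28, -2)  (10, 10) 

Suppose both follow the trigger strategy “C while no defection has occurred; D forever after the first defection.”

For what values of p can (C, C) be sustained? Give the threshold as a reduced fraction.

11/18

With no time discounting, the continuation probability p plays the role of the discount factor.
Grim-trigger IC: 17/(1−p) ≥ 28 + 10p/(1−p) ⇒ p ≥ (28−17)/(28−10) = 11/18.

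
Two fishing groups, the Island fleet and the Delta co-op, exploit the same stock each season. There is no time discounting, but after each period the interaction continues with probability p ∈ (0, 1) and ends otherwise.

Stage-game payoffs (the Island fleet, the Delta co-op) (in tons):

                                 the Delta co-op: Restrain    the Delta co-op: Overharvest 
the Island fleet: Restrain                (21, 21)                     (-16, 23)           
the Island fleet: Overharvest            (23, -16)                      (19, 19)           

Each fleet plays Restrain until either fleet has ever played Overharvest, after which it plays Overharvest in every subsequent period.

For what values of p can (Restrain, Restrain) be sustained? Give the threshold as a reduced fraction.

1/2

With no time discounting, the continuation probability p plays the role of the discount factor.
Grim-trigger IC: 21/(1−p) ≥ 23 + 19p/(1−p) ⇒ p ≥ (23−21)/(23−19) = 1/2.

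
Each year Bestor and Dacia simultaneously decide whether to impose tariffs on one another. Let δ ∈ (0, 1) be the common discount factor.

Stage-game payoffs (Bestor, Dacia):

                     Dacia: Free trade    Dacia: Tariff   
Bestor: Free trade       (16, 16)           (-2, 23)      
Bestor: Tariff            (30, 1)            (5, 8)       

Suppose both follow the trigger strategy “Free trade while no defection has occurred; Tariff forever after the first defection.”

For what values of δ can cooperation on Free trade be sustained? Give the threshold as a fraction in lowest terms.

14/25

For Bestor: deviation gain 30−16 = 14, per-period punishment loss 16−5 = 11. IC gives δ ≥ 14/25.
For Dacia: gain 7, loss 8 per period, so δ ≥ 7/15.
The tighter constraint is Bestor's, so cooperation needs δ ≥ 14/25.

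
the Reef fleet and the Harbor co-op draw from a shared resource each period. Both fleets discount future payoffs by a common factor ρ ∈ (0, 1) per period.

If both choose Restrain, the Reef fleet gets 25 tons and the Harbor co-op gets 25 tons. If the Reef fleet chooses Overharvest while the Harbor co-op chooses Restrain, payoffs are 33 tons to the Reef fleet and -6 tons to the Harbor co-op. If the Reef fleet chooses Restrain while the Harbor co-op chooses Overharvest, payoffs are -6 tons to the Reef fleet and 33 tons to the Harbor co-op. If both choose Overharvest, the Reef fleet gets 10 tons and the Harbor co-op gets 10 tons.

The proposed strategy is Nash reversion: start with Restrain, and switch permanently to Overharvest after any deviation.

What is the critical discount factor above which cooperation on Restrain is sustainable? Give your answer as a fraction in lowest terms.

Under grim trigger the critical discount factor is (T−C)/(T−P) with T = 33, C = 25, P = 10.
ρ* = (33−25)/(33−10) = 8/23.

8/23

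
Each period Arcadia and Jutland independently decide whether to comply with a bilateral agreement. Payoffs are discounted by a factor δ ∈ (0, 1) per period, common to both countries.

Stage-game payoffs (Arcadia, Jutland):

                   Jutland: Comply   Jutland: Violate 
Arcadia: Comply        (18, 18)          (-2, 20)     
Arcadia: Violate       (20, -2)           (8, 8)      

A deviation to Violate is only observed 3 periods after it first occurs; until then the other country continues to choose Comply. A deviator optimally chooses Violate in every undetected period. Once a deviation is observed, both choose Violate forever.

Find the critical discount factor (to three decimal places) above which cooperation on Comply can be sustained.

A deviator earns 20 for 3 periods, then 8 forever; cooperating earns 18 forever. Multiplying the IC by (1−δ):
18 ≥ 20(1−δ^3) + 8δ^3, so 12·δ^3 ≥ 2 and δ^3 ≥ 1/6.
δ ≥ (1/6)^(1/3) ≈ 0.550.

0.550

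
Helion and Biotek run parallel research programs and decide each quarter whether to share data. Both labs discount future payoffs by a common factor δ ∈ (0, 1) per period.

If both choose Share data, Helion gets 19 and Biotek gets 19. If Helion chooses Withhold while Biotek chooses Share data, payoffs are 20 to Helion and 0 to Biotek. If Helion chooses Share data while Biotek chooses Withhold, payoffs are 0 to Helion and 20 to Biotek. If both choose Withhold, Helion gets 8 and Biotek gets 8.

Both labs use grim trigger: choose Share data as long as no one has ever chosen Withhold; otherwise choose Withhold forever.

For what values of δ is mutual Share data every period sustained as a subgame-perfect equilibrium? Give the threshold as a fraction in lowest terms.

1/12

Under grim trigger the critical discount factor is (T−C)/(T−P) with T = 20, C = 19, P = 8.
δ* = (20−19)/(20−8) = 1/12.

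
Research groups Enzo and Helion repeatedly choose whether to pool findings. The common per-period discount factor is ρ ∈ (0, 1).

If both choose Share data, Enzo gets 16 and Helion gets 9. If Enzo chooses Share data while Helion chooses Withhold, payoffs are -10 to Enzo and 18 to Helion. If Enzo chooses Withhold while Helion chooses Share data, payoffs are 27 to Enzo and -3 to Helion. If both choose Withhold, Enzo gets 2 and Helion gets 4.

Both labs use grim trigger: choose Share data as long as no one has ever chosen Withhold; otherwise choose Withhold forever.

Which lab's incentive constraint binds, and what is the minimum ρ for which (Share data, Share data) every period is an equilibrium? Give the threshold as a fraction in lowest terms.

For Enzo: deviation gain 27−16 = 11, per-period punishment loss 16−2 = 14. IC gives ρ ≥ 11/25.
For Helion: gain 9, loss 5 per period, so ρ ≥ 9/14.
The tighter constraint is Helion's, so cooperation needs ρ ≥ 9/14.

Helion; ρ ≥ 9/14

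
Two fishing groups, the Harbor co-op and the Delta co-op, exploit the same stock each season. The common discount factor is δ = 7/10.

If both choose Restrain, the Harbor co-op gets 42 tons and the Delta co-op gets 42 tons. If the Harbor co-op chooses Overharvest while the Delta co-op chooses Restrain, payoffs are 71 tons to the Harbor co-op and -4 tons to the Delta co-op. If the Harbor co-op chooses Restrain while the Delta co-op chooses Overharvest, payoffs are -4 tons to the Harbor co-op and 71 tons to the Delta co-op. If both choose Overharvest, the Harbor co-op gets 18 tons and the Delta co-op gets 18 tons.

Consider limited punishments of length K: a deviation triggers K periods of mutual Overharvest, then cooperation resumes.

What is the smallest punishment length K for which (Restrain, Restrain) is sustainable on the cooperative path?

3

Need Σ_{k=1}^{K} δ^k ≥ (71−42)/(42−18) = 1.2083 at δ = 7/10.
At K = 2 the sum is 1.1900 < 1.2083; at K = 3 it is 1.5330 ≥ 1.2083.
So the minimum punishment length is K = 3.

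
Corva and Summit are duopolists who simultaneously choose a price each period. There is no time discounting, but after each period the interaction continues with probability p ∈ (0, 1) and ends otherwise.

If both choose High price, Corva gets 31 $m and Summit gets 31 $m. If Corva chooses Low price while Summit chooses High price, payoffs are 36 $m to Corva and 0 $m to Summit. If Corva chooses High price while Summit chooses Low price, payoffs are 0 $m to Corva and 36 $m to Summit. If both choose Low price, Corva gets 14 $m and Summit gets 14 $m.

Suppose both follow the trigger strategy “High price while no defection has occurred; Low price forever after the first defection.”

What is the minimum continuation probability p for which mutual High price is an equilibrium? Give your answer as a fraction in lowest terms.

5/22

Expected cooperation value is 31 + p·31 + p²·31 + … = 31/(1−p); deviation gives 36 + p·14/(1−p).
31 ≥ 36(1−p) + 14p ⇒ 22p ≥ 5 ⇒ p ≥ 5/22.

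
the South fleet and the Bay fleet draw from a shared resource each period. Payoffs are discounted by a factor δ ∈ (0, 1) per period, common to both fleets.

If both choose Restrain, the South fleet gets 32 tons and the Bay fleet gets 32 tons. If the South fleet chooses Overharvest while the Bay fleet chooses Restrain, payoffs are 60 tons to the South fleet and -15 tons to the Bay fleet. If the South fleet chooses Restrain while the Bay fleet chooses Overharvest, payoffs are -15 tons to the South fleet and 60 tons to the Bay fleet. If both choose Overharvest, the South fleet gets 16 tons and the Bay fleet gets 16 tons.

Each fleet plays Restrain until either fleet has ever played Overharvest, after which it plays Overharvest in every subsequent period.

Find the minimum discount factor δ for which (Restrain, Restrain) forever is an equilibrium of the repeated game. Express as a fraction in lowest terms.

7/11

One-period gain from deviating is 60 − 32 = 28. The loss is 32 − 16 = 16 in every subsequent period, with present value 16·δ/(1−δ).
Deviation is unprofitable when 16·δ/(1−δ) ≥ 28, i.e. δ/(1−δ) ≥ 7/4.
Equivalently δ ≥ 28/(28+16) = 7/11.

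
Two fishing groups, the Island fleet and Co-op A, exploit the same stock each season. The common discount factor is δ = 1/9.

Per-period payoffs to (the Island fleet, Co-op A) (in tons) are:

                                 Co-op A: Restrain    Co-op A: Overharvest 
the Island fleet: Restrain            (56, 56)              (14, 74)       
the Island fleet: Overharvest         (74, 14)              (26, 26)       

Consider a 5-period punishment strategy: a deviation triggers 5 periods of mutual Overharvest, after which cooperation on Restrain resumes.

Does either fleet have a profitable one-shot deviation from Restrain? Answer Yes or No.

IC: δ+…+δ^5 ≥ (74−56)/(56−26) = 3/5.
At δ = 1/9: partial sum = 0.1250 < 0.6000. Cooperation not sustainable.

Yes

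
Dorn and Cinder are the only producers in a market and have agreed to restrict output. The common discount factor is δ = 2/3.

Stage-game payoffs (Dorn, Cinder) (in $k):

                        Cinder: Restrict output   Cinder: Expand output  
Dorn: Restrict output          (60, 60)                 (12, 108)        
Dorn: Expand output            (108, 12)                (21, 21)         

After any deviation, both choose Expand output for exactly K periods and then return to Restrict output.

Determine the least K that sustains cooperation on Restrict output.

3

IC: δ(1−δ^K)/(1−δ) ≥ (108−60)/(60−21) = 16/13.
With δ = 2/3: need 1 − δ^K ≥ 16/13·(1−2/3)/(2/3), i.e. δ^K ≤ 0.3846.
Since (2/3)^2 = 0.4444 and (2/3)^3 = 0.2963, the smallest such K is 3.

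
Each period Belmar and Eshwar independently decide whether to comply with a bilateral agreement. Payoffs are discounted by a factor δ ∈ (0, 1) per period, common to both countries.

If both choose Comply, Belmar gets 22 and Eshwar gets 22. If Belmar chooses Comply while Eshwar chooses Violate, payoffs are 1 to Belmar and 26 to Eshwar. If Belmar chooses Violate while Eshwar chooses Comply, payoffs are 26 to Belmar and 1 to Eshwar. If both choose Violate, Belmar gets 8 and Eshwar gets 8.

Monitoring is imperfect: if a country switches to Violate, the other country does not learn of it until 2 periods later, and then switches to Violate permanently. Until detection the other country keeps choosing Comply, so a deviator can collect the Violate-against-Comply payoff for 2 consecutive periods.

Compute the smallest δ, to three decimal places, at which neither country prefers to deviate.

0.471

Deviating for the 2 undetected periods gains 26−22 = 4 per period over cooperation, then loses 22−8 = 14 per period forever once punishment starts.
Gain: 4(1 + δ + … + δ^1); loss: 14·δ^2/(1−δ).
No profitable deviation ⇔ 4(1−δ^2) ≤ 14·δ^2, i.e. δ^2 ≥ 4/(4+14) = 2/9.
Hence δ ≥ (2/9)^(1/2) ≈ 0.471.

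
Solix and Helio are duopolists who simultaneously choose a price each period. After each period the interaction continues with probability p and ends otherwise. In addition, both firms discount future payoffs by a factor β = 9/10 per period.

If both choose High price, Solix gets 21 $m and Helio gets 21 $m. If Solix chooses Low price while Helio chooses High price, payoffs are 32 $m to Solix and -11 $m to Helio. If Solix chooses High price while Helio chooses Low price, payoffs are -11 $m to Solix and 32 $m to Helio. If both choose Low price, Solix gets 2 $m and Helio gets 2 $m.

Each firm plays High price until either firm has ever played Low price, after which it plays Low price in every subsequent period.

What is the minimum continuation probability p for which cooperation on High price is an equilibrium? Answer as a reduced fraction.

Expected continuation weight on next period's payoff is β·p = 9/10·p, which plays the role of the discount factor.
Cooperation requires 9/10·p ≥ (32−21)/(32−2) = 11/30, hence p ≥ 11/27.

11/27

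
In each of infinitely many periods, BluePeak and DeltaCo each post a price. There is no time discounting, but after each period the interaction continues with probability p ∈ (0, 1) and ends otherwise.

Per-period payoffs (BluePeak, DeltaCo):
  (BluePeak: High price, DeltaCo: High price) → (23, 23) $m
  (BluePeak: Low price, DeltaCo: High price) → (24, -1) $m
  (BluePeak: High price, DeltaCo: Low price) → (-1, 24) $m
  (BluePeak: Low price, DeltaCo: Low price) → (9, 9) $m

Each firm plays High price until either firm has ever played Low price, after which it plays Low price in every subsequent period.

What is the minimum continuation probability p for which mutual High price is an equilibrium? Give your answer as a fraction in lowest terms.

Expected cooperation value is 23 + p·23 + p²·23 + … = 23/(1−p); deviation gives 24 + p·9/(1−p).
23 ≥ 24(1−p) + 9p ⇒ 15p ≥ 1 ⇒ p ≥ 1/15.

1/15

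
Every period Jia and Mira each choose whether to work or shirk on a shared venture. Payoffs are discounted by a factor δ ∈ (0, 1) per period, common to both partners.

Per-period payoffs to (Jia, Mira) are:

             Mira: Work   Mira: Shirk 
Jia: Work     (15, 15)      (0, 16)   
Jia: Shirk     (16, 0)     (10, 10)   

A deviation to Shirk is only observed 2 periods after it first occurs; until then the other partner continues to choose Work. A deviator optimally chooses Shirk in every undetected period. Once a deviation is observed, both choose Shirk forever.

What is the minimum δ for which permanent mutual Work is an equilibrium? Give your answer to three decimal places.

0.408

Deviating for the 2 undetected periods gains 16−15 = 1 per period over cooperation, then loses 15−10 = 5 per period forever once punishment starts.
Gain: 1(1 + δ + … + δ^1); loss: 5·δ^2/(1−δ).
No profitable deviation ⇔ 1(1−δ^2) ≤ 5·δ^2, i.e. δ^2 ≥ 1/(1+5) = 1/6.
Hence δ ≥ (1/6)^(1/2) ≈ 0.408.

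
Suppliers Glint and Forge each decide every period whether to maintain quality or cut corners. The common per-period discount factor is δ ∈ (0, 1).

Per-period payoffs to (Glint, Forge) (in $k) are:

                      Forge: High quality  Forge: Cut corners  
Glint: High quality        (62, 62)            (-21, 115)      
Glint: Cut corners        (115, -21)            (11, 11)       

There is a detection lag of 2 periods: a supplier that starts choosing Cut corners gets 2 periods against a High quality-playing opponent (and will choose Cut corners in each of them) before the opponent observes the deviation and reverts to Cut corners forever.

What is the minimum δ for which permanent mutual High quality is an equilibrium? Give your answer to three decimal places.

A deviator earns 115 for 2 periods, then 11 forever; cooperating earns 62 forever. Multiplying the IC by (1−δ):
62 ≥ 115(1−δ^2) + 11δ^2, so 104·δ^2 ≥ 53 and δ^2 ≥ 53/104.
δ ≥ (53/104)^(1/2) ≈ 0.714.

0.714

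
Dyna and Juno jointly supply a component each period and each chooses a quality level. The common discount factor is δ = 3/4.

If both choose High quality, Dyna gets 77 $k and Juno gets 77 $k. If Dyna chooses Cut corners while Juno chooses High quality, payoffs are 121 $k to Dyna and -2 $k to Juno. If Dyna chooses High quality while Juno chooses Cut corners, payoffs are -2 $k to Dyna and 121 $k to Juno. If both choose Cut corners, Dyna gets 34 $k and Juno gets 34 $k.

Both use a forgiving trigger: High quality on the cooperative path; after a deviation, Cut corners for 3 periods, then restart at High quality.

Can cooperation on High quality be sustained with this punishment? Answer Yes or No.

IC: δ+…+δ^3 ≥ (121−77)/(77−34) = 44/43.
At δ = 3/4: partial sum = 1.7344 ≥ 1.0233. Cooperation sustainable.

Yes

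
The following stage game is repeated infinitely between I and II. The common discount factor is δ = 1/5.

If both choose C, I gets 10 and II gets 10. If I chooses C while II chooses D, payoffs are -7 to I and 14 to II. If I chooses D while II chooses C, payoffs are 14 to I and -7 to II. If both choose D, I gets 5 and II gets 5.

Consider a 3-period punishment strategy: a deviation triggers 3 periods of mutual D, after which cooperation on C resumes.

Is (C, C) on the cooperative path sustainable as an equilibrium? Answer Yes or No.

No

Comparing payoff streams over the 4 periods until play realigns: cooperate → 10(1+δ+…+δ^3); deviate → 14 + 5(δ+…+δ^3).
Cooperation is sustained iff (10−5)(δ+…+δ^3) ≥ 14−10.
δ+…+δ^3 = 1/5·(1−(1/5)^3)/(1−1/5) = 0.2480, and (14−10)/(10−5) = 0.8000.
0.2480 < 0.8000, so cooperation is not sustainable.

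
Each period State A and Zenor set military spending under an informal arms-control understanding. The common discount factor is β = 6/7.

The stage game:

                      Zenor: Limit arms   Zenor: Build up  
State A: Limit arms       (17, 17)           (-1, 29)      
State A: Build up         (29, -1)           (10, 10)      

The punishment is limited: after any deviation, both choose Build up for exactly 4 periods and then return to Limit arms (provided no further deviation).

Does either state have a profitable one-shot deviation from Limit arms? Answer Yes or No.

A one-shot deviation gives 29 now, then 10 for 4 periods, then back to 17.
Gain from deviating: (29−17) today; loss: (17−10) in each of the next 4 periods.
No-deviation condition: (17−10)(β+…+β^4) ≥ 29−17, i.e. β+…+β^4 ≥ 12/7.
At β = 6/7: β+…+β^4 = 2.7613 ≥ 1.7143.
So cooperation is sustainable.

No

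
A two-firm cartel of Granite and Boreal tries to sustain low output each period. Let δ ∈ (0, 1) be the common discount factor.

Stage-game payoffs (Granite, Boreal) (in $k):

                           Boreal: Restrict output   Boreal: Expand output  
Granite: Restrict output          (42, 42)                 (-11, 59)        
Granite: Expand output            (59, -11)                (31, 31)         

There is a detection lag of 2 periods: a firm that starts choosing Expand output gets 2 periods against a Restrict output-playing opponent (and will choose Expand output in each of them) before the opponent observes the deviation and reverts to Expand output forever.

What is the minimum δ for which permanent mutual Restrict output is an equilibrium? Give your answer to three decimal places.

0.779

Deviating for the 2 undetected periods gains 59−42 = 17 per period over cooperation, then loses 42−31 = 11 per period forever once punishment starts.
Gain: 17(1 + δ + … + δ^1); loss: 11·δ^2/(1−δ).
No profitable deviation ⇔ 17(1−δ^2) ≤ 11·δ^2, i.e. δ^2 ≥ 17/(17+11) = 17/28.
Hence δ ≥ (17/28)^(1/2) ≈ 0.779.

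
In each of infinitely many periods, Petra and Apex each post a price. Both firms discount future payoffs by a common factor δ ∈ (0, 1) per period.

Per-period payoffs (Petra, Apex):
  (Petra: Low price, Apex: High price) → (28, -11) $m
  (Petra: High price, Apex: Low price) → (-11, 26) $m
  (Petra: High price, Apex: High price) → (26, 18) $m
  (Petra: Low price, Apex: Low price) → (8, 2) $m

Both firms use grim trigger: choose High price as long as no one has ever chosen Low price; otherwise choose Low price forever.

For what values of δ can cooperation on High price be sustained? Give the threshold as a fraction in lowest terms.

Petra's threshold: (28−26)/(28−8) = 1/10.
Apex's threshold: (26−18)/(26−2) = 1/3.
1/10 < 1/3, so Apex binds and δ* = 1/3.

1/3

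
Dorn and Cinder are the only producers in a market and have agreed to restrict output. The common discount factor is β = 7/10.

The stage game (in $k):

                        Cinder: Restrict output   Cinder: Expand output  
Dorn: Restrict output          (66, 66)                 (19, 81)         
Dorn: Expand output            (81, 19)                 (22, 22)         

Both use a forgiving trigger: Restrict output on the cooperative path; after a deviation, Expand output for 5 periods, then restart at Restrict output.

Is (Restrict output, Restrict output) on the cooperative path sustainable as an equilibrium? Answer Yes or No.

Yes

A one-shot deviation gives 81 now, then 22 for 5 periods, then back to 66.
Gain from deviating: (81−66) today; loss: (66−22) in each of the next 5 periods.
No-deviation condition: (66−22)(β+…+β^5) ≥ 81−66, i.e. β+…+β^5 ≥ 15/44.
At β = 7/10: β+…+β^5 = 1.9412 ≥ 0.3409.
So cooperation is sustainable.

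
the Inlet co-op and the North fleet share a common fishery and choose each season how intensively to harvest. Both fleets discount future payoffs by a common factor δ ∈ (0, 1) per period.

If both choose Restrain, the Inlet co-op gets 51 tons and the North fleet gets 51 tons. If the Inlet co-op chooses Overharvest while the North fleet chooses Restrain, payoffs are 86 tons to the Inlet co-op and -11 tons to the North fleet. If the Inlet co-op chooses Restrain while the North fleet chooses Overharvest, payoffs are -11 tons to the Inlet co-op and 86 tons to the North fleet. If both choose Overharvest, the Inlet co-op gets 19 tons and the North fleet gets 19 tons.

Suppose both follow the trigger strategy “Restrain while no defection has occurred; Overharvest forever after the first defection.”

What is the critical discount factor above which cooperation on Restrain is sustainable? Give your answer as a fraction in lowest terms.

One-period gain from deviating is 86 − 51 = 35. The loss is 51 − 19 = 32 in every subsequent period, with present value 32·δ/(1−δ).
Deviation is unprofitable when 32·δ/(1−δ) ≥ 35, i.e. δ/(1−δ) ≥ 35/32.
Equivalently δ ≥ 35/(35+32) = 35/67.

35/67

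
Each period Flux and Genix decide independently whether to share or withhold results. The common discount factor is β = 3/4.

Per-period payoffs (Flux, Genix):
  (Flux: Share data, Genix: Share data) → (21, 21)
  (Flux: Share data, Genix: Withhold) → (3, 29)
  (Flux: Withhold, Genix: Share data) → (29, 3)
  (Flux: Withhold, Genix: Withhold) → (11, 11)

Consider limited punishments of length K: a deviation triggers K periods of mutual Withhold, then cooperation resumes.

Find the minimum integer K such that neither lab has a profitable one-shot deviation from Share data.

Need Σ_{k=1}^{K} β^k ≥ (29−21)/(21−11) = 0.8000 at β = 3/4.
At K = 1 the sum is 0.7500 < 0.8000; at K = 2 it is 1.3125 ≥ 0.8000.
So the minimum punishment length is K = 2.

2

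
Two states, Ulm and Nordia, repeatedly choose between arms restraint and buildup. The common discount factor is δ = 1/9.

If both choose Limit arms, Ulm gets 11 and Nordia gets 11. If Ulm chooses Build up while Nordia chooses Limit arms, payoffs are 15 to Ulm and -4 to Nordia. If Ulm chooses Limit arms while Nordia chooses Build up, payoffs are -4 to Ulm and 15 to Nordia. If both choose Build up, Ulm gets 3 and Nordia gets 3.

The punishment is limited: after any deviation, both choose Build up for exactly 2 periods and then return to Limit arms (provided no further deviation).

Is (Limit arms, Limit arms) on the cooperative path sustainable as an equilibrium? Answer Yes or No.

IC: δ+…+δ^2 ≥ (15−11)/(11−3) = 1/2.
At δ = 1/9: partial sum = 0.1235 < 0.5000. Cooperation not sustainable.

No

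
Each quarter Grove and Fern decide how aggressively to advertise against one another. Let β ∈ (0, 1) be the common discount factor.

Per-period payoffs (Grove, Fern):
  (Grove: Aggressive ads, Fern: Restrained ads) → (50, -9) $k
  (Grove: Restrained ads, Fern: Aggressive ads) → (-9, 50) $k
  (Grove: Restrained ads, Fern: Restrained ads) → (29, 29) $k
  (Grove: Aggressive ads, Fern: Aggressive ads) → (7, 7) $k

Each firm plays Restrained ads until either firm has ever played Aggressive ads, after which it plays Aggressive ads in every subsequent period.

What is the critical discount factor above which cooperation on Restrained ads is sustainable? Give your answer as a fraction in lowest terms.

Under grim trigger the critical discount factor is (T−C)/(T−P) with T = 50, C = 29, P = 7.
β* = (50−29)/(50−7) = 21/43.

21/43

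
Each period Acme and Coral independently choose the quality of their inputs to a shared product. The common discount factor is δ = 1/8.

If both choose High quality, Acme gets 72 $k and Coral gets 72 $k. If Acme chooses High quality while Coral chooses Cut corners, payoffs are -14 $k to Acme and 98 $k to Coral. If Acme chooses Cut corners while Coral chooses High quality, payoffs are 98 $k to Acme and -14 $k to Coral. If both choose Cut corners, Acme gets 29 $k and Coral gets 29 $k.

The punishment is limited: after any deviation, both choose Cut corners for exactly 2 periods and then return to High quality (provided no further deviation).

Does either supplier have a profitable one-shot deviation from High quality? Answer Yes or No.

Yes

IC: δ+…+δ^2 ≥ (98−72)/(72−29) = 26/43.
At δ = 1/8: partial sum = 0.1406 < 0.6047. Cooperation not sustainable.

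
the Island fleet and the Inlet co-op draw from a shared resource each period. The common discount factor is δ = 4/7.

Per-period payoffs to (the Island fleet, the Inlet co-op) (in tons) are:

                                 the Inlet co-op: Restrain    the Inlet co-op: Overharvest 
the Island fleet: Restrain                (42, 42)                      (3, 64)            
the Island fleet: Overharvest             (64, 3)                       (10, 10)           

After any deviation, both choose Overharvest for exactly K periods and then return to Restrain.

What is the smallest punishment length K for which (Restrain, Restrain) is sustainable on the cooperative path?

2

IC: δ(1−δ^K)/(1−δ) ≥ (64−42)/(42−10) = 11/16.
With δ = 4/7: need 1 − δ^K ≥ 11/16·(1−4/7)/(4/7), i.e. δ^K ≤ 0.4844.
Since (4/7)^1 = 0.5714 and (4/7)^2 = 0.3265, the smallest such K is 2.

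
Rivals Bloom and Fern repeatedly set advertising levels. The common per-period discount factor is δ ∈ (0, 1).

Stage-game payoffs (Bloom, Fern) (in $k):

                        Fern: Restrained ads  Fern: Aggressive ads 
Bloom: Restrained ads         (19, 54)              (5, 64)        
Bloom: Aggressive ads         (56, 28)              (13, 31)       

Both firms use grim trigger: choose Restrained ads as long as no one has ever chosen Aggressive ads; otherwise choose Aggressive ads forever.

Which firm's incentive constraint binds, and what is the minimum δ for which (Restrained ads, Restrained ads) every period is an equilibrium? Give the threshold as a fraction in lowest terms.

Bloom: cooperation gives 19 each period; deviation gives 56 once then 13 forever.
  19/(1−δ) ≥ 56 + 13δ/(1−δ) ⇒ δ ≥ 37/43.
Fern: cooperation gives 54 each period; deviation gives 64 once then 31 forever.
  δ ≥ 10/33.
Both must hold, so the binding constraint is Bloom's: δ ≥ 37/43.

Bloom; δ ≥ 37/43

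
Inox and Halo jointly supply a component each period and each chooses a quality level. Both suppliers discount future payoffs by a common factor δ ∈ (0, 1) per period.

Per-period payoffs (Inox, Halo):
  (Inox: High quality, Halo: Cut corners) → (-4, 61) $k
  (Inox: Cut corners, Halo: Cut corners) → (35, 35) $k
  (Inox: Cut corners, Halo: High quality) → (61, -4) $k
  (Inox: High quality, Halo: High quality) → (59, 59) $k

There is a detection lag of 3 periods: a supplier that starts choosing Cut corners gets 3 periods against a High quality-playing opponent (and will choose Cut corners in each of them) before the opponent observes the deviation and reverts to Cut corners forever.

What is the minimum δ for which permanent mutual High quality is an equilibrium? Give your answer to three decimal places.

0.425

Deviating for the 3 undetected periods gains 61−59 = 2 per period over cooperation, then loses 59−35 = 24 per period forever once punishment starts.
Gain: 2(1 + δ + … + δ^2); loss: 24·δ^3/(1−δ).
No profitable deviation ⇔ 2(1−δ^3) ≤ 24·δ^3, i.e. δ^3 ≥ 2/(2+24) = 1/13.
Hence δ ≥ (1/13)^(1/3) ≈ 0.425.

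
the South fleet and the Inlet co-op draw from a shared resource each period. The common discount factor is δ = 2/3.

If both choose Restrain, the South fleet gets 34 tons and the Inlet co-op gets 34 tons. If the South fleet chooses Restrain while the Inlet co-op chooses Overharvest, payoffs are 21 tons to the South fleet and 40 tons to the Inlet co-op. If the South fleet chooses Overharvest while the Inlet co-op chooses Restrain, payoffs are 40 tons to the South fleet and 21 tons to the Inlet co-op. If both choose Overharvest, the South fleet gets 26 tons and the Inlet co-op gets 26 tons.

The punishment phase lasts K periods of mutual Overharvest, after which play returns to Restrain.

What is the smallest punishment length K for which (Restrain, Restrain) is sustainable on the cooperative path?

IC: δ(1−δ^K)/(1−δ) ≥ (40−34)/(34−26) = 3/4.
With δ = 2/3: need 1 − δ^K ≥ 3/4·(1−2/3)/(2/3), i.e. δ^K ≤ 0.6250.
Since (2/3)^1 = 0.6667 and (2/3)^2 = 0.4444, the smallest such K is 2.

2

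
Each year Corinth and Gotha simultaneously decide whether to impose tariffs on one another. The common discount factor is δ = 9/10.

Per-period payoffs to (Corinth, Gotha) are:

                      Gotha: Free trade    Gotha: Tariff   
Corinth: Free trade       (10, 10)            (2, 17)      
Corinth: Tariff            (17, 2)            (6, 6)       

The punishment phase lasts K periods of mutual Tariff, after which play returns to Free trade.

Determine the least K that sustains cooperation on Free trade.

3

Need Σ_{k=1}^{K} δ^k ≥ (17−10)/(10−6) = 1.7500 at δ = 9/10.
At K = 2 the sum is 1.7100 < 1.7500; at K = 3 it is 2.4390 ≥ 1.7500.
So the minimum punishment length is K = 3.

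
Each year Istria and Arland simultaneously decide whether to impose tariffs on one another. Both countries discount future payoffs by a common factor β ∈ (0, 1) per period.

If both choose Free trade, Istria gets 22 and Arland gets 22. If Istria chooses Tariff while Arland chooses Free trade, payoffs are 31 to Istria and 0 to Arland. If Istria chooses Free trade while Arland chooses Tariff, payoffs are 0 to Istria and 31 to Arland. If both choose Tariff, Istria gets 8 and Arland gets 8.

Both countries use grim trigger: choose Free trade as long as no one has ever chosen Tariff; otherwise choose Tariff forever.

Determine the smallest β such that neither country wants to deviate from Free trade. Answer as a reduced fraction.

9/23

Cooperation forever yields 22 each period: 22/(1−β).
Deviating yields 31 once, then 8 forever: 31 + 8β/(1−β).
No profitable deviation requires 22/(1−β) ≥ 31 + 8β/(1−β).
Multiplying by (1−β): 22 ≥ 31(1−β) + 8β = 31 − 23β.
So 23β ≥ 9, i.e. β ≥ 9/23.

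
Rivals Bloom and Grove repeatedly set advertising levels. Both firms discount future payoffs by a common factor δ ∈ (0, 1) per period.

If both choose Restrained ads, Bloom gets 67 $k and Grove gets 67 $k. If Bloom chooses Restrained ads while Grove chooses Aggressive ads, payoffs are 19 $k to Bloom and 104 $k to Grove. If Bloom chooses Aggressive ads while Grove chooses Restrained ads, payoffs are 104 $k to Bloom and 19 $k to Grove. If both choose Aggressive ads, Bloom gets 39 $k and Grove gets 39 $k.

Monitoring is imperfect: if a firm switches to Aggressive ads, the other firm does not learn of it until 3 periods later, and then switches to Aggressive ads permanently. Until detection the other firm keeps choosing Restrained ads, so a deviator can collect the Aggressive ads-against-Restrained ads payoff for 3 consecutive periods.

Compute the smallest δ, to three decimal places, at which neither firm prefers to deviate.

0.829

A deviator earns 104 for 3 periods, then 39 forever; cooperating earns 67 forever. Multiplying the IC by (1−δ):
67 ≥ 104(1−δ^3) + 39δ^3, so 65·δ^3 ≥ 37 and δ^3 ≥ 37/65.
δ ≥ (37/65)^(1/3) ≈ 0.829.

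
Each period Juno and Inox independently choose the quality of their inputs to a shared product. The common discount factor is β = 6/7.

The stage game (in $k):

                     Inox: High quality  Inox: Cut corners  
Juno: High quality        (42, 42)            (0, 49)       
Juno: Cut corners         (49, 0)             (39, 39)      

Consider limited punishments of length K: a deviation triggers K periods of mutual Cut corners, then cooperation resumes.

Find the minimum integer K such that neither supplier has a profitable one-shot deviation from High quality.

4

IC: β(1−β^K)/(1−β) ≥ (49−42)/(42−39) = 7/3.
With β = 6/7: need 1 − β^K ≥ 7/3·(1−6/7)/(6/7), i.e. β^K ≤ 0.6111.
Since (6/7)^3 = 0.6297 and (6/7)^4 = 0.5398, the smallest such K is 4.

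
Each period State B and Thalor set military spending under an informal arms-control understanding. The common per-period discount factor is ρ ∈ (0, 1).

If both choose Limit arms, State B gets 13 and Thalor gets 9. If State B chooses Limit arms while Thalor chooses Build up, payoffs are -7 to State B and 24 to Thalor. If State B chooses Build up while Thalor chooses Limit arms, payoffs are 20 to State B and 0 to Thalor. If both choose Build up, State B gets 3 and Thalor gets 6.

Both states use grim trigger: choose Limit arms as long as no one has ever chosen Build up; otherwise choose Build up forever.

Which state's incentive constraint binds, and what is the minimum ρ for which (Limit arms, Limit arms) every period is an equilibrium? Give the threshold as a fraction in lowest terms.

For State B: deviation gain 20−13 = 7, per-period punishment loss 13−3 = 10. IC gives ρ ≥ 7/17.
For Thalor: gain 15, loss 3 per period, so ρ ≥ 15/18 = 5/6.
The tighter constraint is Thalor's, so cooperation needs ρ ≥ 5/6.

Thalor; ρ ≥ 5/6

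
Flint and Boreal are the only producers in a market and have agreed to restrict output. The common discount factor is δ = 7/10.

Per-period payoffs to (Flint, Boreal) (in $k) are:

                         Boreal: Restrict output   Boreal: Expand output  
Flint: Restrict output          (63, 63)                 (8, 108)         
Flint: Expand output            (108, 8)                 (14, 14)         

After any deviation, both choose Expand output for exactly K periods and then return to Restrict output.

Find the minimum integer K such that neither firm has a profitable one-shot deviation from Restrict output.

No profitable deviation requires (63−14)(δ+…+δ^K) ≥ 108−63, i.e. δ+…+δ^K ≥ 45/49 ≈ 0.9184.
With δ = 7/10, the partial sums are K=1: 0.7000, K=2: 1.1900.
K = 2 is the first length at which the sum reaches 0.9184.

2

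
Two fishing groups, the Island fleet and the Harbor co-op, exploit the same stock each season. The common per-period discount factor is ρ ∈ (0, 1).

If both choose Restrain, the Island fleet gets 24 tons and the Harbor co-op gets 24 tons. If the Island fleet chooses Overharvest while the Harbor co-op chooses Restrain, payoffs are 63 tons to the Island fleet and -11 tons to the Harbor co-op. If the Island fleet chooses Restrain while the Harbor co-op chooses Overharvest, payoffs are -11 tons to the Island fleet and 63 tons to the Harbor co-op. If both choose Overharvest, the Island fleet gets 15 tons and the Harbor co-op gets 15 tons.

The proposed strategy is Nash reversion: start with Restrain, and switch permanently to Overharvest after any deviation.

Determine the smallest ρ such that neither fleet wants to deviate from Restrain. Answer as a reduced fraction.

One-period gain from deviating is 63 − 24 = 39. The loss is 24 − 15 = 9 in every subsequent period, with present value 9·ρ/(1−ρ).
Deviation is unprofitable when 9·ρ/(1−ρ) ≥ 39, i.e. ρ/(1−ρ) ≥ 13/3.
Equivalently ρ ≥ 39/(39+9) = 13/16.

13/16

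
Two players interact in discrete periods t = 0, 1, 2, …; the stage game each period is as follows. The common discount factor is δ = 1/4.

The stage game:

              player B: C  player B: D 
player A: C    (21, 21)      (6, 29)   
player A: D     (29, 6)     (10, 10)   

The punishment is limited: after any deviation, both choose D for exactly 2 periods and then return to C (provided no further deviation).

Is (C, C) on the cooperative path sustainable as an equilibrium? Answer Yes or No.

No

Comparing payoff streams over the 3 periods until play realigns: cooperate → 21(1+δ+…+δ^2); deviate → 29 + 10(δ+…+δ^2).
Cooperation is sustained iff (21−10)(δ+…+δ^2) ≥ 29−21.
δ+…+δ^2 = 1/4·(1−(1/4)^2)/(1−1/4) = 0.3125, and (29−21)/(21−10) = 0.7273.
0.3125 < 0.7273, so cooperation is not sustainable.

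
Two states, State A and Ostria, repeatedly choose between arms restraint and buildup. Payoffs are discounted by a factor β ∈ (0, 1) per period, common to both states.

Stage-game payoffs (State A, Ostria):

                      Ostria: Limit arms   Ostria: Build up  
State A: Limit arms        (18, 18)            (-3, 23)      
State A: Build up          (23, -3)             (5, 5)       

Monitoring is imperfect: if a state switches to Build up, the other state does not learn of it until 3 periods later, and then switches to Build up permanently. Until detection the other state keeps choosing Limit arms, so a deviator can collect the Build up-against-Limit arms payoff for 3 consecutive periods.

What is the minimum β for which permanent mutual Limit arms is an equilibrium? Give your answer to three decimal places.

The best deviation is to choose Build up for all 3 undetected periods, earning 23 each, then 5 forever once detected.
Deviation value: 23(1−β^3)/(1−β) + 5β^3/(1−β); cooperation value: 18/(1−β).
IC: 18 ≥ 23(1−β^3) + 5β^3 = 23 − 18β^3.
So β^3 ≥ 5/18, giving β ≥ (5/18)^(1/3) ≈ 0.652.

0.652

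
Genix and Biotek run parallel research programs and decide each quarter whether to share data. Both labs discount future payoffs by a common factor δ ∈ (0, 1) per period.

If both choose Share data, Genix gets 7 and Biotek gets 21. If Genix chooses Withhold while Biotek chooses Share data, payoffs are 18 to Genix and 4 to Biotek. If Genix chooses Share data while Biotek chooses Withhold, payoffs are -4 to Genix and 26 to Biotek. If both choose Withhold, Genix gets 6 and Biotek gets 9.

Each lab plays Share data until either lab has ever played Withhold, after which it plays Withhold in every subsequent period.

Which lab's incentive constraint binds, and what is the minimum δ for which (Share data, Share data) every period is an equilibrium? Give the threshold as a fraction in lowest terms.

Genix's threshold: (18−7)/(18−6) = 11/12.
Biotek's threshold: (26−21)/(26−9) = 5/17.
11/12 > 5/17, so Genix binds and δ* = 11/12.

Genix; δ ≥ 11/12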